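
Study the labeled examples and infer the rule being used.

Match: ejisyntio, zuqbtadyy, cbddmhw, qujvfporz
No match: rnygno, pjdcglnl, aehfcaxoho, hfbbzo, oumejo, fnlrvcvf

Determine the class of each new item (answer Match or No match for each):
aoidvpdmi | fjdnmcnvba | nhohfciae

Checking candidate rules against both groups, what survives is: odd length.

Match, No match, Match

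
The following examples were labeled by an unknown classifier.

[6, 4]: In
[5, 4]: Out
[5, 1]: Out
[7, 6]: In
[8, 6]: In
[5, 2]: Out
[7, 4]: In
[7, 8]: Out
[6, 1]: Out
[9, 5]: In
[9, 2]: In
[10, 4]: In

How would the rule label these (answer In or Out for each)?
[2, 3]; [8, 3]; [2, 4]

The classifier is using: first > second AND sum ≥ 10.
Out: [2, 3], since 2 < 3, 2+3 = 5.
In: [8, 3], since 8 > 3, 8+3 = 11.
Out: [2, 4], since 2 < 4, 2+4 = 6.

Out, In, Out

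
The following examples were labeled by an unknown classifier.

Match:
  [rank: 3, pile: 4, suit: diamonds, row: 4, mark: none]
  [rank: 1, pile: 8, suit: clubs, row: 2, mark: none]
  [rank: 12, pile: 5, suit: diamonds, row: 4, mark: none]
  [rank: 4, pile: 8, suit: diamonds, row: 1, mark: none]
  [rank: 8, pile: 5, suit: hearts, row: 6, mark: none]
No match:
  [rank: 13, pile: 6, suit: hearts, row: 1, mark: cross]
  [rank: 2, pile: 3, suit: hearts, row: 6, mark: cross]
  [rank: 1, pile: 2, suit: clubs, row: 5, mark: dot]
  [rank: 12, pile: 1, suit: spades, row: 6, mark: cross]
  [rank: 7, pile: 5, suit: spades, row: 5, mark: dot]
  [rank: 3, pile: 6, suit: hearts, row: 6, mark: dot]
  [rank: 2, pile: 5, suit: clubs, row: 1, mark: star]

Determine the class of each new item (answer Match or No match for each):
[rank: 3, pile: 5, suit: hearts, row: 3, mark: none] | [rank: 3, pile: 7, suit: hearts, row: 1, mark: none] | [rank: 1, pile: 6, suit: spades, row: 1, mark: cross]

The simplest hypothesis consistent with all the labels is: mark is none.
[rank: 3, pile: 5, suit: hearts, row: 3, mark: none] → mark is none → Match. [rank: 3, pile: 7, suit: hearts, row: 1, mark: none] → mark is none → Match. [rank: 1, pile: 6, suit: spades, row: 1, mark: cross] → mark is cross → No match.

Match, Match, No match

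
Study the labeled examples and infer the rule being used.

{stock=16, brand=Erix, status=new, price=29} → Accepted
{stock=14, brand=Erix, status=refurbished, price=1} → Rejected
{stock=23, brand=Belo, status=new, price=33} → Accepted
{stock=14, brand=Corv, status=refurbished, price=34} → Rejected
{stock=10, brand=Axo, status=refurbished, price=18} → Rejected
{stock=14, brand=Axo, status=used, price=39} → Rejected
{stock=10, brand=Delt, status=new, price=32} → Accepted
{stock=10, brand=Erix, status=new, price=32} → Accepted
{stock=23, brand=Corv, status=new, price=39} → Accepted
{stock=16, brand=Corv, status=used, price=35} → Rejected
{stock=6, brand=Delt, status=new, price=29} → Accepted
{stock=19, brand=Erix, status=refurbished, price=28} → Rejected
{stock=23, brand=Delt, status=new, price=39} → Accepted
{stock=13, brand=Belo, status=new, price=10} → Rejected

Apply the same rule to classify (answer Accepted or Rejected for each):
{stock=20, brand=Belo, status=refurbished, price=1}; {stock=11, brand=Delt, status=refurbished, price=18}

Rejected, Rejected

One predicate separates the groups cleanly: status is new AND price ≥ 18.
{stock=20, brand=Belo, status=refurbished, price=1} → status is refurbished, price = 1 → Rejected.
{stock=11, brand=Delt, status=refurbished, price=18} → status is refurbished, price = 18 → Rejected.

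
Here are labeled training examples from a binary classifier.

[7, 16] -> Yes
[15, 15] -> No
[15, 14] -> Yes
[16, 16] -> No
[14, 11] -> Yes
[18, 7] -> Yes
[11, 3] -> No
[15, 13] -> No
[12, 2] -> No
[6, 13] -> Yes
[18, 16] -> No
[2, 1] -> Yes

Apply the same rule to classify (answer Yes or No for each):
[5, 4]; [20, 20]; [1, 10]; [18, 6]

Yes, No, Yes, No

The distinguishing property — sum is odd — holds for all the 'Yes' cases and none of the 'No' cases.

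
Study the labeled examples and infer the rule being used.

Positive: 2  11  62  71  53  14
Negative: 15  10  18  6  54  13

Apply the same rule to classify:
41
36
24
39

Positive, Negative, Negative, Negative

The simplest hypothesis consistent with all the labels is: ≡ 2 (mod 3).
41 → 41 mod 3 = 2 → Positive.
36 → 36 mod 3 = 0 → Negative.
24 → 24 mod 3 = 0 → Negative.
39 → 39 mod 3 = 0 → Negative.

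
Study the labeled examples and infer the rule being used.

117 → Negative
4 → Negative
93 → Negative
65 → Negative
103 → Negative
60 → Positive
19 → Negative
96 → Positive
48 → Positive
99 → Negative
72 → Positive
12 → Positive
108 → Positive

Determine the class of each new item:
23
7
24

Negative, Negative, Positive

The classifier is using: multiple of 6.
23 → 23 = 6·3 + 5 → Negative. 7 → 7 = 6·1 + 1 → Negative. 24 → 24 = 6·4 → Positive.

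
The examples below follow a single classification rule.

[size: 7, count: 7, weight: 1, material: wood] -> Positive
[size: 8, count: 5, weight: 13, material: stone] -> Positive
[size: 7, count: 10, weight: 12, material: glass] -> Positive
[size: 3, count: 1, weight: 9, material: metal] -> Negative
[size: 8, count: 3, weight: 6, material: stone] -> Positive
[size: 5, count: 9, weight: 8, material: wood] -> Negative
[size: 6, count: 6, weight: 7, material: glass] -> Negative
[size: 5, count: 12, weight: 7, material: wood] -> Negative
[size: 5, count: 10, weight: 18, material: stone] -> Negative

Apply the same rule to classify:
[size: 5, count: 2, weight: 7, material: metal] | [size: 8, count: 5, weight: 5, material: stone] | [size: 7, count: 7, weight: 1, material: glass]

Negative, Positive, Positive

One predicate separates the groups cleanly: size ≥ 7.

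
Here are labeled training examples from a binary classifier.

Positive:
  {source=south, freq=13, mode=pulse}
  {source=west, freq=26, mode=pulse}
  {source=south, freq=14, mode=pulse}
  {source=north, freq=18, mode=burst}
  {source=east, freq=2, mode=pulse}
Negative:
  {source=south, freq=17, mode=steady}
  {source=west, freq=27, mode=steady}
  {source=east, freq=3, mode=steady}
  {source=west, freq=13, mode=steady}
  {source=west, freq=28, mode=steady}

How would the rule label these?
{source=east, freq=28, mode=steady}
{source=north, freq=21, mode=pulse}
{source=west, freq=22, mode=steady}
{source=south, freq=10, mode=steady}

Negative, Positive, Negative, Negative

Every 'Positive' example satisfies: mode is not steady. None of the 'Negative' examples do.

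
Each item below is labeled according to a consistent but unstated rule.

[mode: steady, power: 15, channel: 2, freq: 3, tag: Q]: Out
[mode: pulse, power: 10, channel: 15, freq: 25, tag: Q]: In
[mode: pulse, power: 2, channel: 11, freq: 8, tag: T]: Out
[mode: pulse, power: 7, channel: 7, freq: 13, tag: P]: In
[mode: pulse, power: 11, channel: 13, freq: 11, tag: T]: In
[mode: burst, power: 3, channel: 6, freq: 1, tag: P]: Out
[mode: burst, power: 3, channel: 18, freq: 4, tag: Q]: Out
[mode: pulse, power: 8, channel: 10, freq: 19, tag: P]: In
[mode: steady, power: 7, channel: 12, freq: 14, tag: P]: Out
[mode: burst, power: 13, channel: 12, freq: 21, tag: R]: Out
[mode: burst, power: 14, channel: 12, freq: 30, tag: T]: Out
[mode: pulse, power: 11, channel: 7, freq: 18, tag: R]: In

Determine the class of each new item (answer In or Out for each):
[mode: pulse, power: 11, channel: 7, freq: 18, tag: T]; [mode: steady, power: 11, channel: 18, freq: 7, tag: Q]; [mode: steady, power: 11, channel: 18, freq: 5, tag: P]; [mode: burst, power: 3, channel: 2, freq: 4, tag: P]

A rule that fits every label: mode is pulse AND freq ≥ 11 — true of each 'In' example, false of each 'Out' one.
In: [mode: pulse, power: 11, channel: 7, freq: 18, tag: T], since mode is pulse, freq = 18. Out: [mode: steady, power: 11, channel: 18, freq: 7, tag: Q], since mode is steady, freq = 7. Out: [mode: steady, power: 11, channel: 18, freq: 5, tag: P], since mode is steady, freq = 5. Out: [mode: burst, power: 3, channel: 2, freq: 4, tag: P], since mode is burst, freq = 4.

In, Out, Out, Out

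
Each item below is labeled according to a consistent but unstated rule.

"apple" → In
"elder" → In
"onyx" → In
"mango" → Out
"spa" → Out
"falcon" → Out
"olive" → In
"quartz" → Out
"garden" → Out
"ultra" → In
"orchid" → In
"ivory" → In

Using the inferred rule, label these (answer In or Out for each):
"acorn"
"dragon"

In, Out

Rule: starts with a vowel. This holds for each 'In' example and fails for each 'Out' one.
"acorn": starts with 'a', has this property → In.
"dragon": starts with 'd', fails the rule → Out.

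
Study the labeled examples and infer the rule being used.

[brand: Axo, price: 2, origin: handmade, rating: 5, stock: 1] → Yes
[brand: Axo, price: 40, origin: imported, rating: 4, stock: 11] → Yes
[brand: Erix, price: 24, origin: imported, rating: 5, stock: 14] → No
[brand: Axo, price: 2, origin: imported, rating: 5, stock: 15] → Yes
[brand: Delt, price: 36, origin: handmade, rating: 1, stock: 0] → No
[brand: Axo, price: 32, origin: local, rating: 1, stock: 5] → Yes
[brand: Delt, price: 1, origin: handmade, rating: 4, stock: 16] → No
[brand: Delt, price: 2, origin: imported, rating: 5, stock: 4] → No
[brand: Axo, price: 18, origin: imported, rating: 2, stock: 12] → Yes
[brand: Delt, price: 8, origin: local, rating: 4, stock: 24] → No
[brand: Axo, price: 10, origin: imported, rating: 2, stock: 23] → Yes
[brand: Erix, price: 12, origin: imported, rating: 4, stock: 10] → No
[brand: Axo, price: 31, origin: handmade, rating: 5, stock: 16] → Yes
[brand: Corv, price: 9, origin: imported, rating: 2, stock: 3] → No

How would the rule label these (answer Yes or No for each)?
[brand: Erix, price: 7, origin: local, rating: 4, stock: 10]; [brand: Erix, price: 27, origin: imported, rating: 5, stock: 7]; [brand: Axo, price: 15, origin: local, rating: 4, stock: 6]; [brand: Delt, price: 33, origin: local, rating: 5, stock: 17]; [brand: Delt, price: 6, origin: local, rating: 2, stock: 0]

No, No, Yes, No, No

'Yes' ⟺ brand is Axo.
[brand: Erix, price: 7, origin: local, rating: 4, stock: 10]: brand is Erix — does not satisfy this, so No.
[brand: Erix, price: 27, origin: imported, rating: 5, stock: 7]: brand is Erix — does not satisfy this, so No.
[brand: Axo, price: 15, origin: local, rating: 4, stock: 6]: brand is Axo — has this property, so Yes.
[brand: Delt, price: 33, origin: local, rating: 5, stock: 17]: brand is Delt — does not satisfy this, so No.
[brand: Delt, price: 6, origin: local, rating: 2, stock: 0]: brand is Delt — does not satisfy this, so No.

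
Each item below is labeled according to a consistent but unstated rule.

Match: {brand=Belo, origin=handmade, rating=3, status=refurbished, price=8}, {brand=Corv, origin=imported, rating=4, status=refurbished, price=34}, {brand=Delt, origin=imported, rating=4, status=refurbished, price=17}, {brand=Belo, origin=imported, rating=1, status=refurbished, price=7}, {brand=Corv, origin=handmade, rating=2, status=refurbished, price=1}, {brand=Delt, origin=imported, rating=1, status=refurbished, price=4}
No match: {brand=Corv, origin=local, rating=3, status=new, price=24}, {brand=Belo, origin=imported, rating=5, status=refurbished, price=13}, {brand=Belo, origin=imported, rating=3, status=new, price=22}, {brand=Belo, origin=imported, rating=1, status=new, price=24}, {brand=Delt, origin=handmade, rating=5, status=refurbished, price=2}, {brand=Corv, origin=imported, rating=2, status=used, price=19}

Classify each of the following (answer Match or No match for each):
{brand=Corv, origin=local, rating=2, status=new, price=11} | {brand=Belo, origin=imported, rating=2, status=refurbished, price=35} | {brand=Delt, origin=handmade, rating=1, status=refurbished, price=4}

No match, Match, Match

All 'Match' examples share one property — status is refurbished AND rating ≤ 4 — and every 'No match' example lacks it.
{brand=Corv, origin=local, rating=2, status=new, price=11} — status is new, rating = 2, hence No match.
{brand=Belo, origin=imported, rating=2, status=refurbished, price=35} — status is refurbished, rating = 2, hence Match.
{brand=Delt, origin=handmade, rating=1, status=refurbished, price=4} — status is refurbished, rating = 1, hence Match.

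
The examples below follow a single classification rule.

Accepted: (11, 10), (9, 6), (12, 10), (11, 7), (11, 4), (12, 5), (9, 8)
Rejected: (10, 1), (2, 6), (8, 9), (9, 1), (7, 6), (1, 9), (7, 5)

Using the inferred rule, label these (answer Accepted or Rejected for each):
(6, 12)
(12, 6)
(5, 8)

Rejected, Accepted, Rejected

All 'Accepted' examples share one property — first > second AND sum ≥ 15 — and every 'Rejected' example lacks it.
(6, 12): 6 < 12, 6+12 = 18 — does not satisfy this, so Rejected. (12, 6): 12 > 6, 12+6 = 18 — qualifies, so Accepted. (5, 8): 5 < 8, 5+8 = 13 — does not satisfy this, so Rejected.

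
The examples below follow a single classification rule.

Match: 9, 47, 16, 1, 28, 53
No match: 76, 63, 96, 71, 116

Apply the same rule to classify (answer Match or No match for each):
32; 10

Match, Match

The common property of the 'Match' items is: at most 53. No 'No match' item has it.
32 → 32 ≤ 53 → Match.
10 → 10 ≤ 53 → Match.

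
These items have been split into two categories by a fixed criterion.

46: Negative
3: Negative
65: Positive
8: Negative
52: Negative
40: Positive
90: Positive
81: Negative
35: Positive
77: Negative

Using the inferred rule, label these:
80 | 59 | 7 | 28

Looking at the examples, the only property every 'Positive' case has and every 'Negative' case lacks is: multiple of 5.
80 — 80 = 5·16, hence Positive.
59 — 59 = 5·11 + 4, hence Negative.
7 — 7 = 5·1 + 2, hence Negative.
28 — 28 = 5·5 + 3, hence Negative.

Positive, Negative, Negative, Negative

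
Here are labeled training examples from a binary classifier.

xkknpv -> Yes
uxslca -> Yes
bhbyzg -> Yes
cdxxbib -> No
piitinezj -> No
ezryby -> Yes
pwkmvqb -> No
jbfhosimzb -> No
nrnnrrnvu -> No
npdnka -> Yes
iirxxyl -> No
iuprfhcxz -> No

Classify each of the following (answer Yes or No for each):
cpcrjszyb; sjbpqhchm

No, No

'Yes' ⟺ length 6.
cpcrjszyb: No (length 9).
sjbpqhchm: No (length 9).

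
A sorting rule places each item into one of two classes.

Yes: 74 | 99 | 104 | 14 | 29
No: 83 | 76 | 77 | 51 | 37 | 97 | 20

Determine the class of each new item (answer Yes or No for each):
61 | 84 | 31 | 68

No, Yes, No, No

Comparing the two groups points to one rule — ≡ 4 (mod 5).
61 — 61 mod 5 = 1, hence No.
84 — 84 mod 5 = 4, hence Yes.
31 — 31 mod 5 = 1, hence No.
68 — 68 mod 5 = 3, hence No.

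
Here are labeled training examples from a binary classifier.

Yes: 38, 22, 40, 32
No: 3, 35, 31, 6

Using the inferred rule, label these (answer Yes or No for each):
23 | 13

No, No

One predicate separates the groups cleanly: even AND at least 22.
23 — 23 is odd, 23 ≥ 22, hence No. 13 — 13 is odd, 13 < 22, hence No.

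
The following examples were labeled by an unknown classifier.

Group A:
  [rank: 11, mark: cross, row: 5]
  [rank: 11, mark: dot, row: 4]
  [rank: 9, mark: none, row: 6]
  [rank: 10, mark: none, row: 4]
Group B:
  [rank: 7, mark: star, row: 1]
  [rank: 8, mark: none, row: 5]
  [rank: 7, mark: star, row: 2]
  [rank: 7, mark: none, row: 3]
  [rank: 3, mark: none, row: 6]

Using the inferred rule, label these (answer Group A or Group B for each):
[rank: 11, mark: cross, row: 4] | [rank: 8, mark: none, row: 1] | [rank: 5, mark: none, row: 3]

Group A, Group B, Group B

The rule appears to be: rank ≥ 9.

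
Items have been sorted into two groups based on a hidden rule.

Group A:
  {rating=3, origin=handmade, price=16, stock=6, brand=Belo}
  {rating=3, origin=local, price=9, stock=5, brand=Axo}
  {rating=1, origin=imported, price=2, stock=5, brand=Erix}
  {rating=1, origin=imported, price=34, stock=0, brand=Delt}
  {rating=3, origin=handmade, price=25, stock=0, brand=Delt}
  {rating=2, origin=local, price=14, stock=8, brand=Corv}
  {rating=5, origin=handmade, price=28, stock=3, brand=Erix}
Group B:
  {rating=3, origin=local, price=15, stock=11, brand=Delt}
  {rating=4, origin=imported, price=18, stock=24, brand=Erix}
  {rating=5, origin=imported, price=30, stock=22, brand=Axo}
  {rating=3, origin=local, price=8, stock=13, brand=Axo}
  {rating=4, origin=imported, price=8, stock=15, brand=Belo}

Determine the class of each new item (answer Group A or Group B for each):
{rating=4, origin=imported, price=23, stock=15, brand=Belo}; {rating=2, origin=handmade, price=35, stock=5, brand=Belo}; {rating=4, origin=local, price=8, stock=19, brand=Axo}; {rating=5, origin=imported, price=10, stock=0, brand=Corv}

The simplest hypothesis consistent with all the labels is: stock ≤ 8.
{rating=4, origin=imported, price=23, stock=15, brand=Belo}: stock = 15 — does not fit, so Group B.
{rating=2, origin=handmade, price=35, stock=5, brand=Belo}: stock = 5 — checks out, so Group A.
{rating=4, origin=local, price=8, stock=19, brand=Axo}: stock = 19 — does not fit, so Group B.
{rating=5, origin=imported, price=10, stock=0, brand=Corv}: stock = 0 — checks out, so Group A.

Group B, Group A, Group B, Group A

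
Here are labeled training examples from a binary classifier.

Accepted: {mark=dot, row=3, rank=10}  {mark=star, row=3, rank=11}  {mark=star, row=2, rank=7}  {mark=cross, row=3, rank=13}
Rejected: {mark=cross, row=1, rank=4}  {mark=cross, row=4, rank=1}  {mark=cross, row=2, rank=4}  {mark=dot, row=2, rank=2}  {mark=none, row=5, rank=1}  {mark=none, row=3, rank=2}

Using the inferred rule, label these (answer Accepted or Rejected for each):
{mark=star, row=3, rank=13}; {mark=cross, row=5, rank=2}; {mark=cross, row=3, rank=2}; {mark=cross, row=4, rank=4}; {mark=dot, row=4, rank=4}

Accepted, Rejected, Rejected, Rejected, Rejected

A rule that fits every label: rank ≥ 7 — true of each 'Accepted' example, false of each 'Rejected' one.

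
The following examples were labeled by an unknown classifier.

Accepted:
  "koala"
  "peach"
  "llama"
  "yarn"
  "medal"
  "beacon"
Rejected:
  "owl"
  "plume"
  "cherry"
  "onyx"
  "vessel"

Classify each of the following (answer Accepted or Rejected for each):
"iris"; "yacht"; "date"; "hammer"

Rejected, Accepted, Accepted, Accepted

Every 'Accepted' example satisfies: contains 'a'. None of the 'Rejected' examples do.
"iris": no 'a' — doesn't qualify, so Rejected.
"yacht": has 'a' — meets the rule, so Accepted.
"date": has 'a' — meets the rule, so Accepted.
"hammer": has 'a' — meets the rule, so Accepted.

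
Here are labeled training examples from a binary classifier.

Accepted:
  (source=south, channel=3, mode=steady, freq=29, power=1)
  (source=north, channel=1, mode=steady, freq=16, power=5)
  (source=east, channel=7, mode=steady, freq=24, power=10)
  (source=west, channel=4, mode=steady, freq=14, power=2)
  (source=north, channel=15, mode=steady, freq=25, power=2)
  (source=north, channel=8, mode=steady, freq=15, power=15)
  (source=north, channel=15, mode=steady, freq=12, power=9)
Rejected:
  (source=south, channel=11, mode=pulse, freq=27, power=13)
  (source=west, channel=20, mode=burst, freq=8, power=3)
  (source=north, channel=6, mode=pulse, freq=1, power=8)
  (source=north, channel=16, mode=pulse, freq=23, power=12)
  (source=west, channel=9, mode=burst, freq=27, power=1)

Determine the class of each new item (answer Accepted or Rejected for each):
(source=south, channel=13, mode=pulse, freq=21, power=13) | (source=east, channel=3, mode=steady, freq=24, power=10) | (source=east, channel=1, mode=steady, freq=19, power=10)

Checking candidate rules against both groups, what survives is: mode is steady.
(source=south, channel=13, mode=pulse, freq=21, power=13) — mode is pulse, hence Rejected.
(source=east, channel=3, mode=steady, freq=24, power=10) — mode is steady, hence Accepted.
(source=east, channel=1, mode=steady, freq=19, power=10) — mode is steady, hence Accepted.

Rejected, Accepted, Accepted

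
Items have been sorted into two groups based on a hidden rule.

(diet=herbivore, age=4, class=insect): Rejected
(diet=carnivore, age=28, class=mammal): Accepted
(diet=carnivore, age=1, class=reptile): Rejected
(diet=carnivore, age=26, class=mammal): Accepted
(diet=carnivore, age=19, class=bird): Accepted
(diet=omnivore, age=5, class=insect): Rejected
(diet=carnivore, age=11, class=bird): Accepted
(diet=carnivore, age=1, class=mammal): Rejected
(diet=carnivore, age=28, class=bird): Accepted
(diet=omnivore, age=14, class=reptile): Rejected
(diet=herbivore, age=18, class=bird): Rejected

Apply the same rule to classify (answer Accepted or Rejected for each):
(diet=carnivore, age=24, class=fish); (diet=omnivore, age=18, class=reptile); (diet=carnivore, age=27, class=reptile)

Accepted, Rejected, Accepted

The pattern is that an item is 'Accepted' exactly when: diet is carnivore AND age ≥ 4.
(diet=carnivore, age=24, class=fish): diet is carnivore, age = 24, has this property → Accepted. (diet=omnivore, age=18, class=reptile): diet is omnivore, age = 18, does not fit → Rejected. (diet=carnivore, age=27, class=reptile): diet is carnivore, age = 27, has this property → Accepted.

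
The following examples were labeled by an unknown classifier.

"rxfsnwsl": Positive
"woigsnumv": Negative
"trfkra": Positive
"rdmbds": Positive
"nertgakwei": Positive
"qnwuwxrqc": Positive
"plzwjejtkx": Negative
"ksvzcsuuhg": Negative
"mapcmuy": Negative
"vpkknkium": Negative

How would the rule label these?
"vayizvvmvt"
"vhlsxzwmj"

Negative, Negative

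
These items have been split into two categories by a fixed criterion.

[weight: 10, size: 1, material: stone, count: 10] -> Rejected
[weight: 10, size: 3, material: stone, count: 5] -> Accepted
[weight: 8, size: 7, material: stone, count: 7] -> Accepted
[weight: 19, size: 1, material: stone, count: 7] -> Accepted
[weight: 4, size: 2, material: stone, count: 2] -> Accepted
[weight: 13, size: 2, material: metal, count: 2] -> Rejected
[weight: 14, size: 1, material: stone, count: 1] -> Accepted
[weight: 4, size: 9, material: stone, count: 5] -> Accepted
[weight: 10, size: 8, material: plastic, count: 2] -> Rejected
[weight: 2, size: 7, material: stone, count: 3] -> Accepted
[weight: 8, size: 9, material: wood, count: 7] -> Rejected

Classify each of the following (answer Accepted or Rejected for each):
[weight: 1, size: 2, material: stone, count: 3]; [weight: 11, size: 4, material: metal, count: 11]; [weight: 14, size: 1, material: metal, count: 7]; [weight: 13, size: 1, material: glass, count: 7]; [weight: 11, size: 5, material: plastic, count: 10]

Accepted, Rejected, Rejected, Rejected, Rejected

One predicate separates the groups cleanly: material is stone AND count ≤ 7.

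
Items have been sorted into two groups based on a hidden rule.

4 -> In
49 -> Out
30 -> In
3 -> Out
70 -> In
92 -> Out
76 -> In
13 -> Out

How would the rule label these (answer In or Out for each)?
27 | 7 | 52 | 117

Out, Out, In, Out

The classifier is using: even AND at most 76.
27: 27 is odd, 27 ≤ 76 — does not satisfy this, so Out.
7: 7 is odd, 7 ≤ 76 — does not satisfy this, so Out.
52: 52 is even, 52 ≤ 76 — fits, so In.
117: 117 is odd, 117 > 76 — does not satisfy this, so Out.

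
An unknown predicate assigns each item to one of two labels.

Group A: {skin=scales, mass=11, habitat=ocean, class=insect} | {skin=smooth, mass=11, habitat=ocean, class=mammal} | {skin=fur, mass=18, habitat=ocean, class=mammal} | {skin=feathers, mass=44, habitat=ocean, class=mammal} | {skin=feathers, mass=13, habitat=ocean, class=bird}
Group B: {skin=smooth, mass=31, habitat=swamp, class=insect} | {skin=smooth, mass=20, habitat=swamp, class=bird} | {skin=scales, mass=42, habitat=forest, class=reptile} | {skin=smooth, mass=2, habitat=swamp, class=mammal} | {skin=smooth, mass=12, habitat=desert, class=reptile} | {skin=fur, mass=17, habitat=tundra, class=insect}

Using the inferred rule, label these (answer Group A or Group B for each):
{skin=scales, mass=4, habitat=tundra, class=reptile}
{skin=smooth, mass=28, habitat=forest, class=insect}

Group B, Group B

The classifier is using: habitat is ocean.
{skin=scales, mass=4, habitat=tundra, class=reptile}: Group B (habitat is tundra). {skin=smooth, mass=28, habitat=forest, class=insect}: Group B (habitat is forest).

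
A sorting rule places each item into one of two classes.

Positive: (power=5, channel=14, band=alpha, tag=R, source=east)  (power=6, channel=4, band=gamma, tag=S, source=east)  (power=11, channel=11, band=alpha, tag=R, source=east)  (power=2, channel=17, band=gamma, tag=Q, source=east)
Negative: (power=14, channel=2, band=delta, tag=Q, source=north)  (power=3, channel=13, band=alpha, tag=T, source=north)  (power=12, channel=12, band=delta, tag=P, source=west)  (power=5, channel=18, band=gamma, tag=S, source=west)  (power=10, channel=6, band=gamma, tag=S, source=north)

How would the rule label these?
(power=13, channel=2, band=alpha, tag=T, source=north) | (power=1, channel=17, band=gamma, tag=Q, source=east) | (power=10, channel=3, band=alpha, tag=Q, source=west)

Negative, Positive, Negative

All 'Positive' examples share one property — source is east — and every 'Negative' example lacks it.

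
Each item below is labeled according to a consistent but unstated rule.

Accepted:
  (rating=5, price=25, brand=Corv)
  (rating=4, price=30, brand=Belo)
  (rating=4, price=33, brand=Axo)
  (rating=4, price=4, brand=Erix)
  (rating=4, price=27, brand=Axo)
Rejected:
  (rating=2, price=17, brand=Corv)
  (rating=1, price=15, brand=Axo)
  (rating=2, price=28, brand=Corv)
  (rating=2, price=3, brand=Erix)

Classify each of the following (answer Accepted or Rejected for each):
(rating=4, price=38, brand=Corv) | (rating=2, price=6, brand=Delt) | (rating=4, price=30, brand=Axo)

Accepted, Rejected, Accepted

A rule that fits every label: rating ≥ 4 — true of each 'Accepted' example, false of each 'Rejected' one.
(rating=4, price=38, brand=Corv): rating = 4, qualifies → Accepted. (rating=2, price=6, brand=Delt): rating = 2, doesn't qualify → Rejected. (rating=4, price=30, brand=Axo): rating = 4, qualifies → Accepted.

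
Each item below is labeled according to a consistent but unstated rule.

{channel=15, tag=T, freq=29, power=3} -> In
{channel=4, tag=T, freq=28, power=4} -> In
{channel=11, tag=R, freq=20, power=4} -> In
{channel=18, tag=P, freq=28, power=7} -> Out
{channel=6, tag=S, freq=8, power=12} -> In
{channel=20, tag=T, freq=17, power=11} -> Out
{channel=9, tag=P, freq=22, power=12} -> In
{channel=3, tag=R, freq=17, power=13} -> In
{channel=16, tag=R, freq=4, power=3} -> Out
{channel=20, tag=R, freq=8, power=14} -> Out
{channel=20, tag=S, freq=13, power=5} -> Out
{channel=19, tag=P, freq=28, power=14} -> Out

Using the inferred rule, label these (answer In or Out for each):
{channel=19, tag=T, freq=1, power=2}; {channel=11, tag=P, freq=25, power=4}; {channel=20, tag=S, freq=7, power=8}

Every 'In' example satisfies: channel ≤ 15. None of the 'Out' examples do.
Out: {channel=19, tag=T, freq=1, power=2}, since channel = 19.
In: {channel=11, tag=P, freq=25, power=4}, since channel = 11.
Out: {channel=20, tag=S, freq=7, power=8}, since channel = 20.

Out, In, Out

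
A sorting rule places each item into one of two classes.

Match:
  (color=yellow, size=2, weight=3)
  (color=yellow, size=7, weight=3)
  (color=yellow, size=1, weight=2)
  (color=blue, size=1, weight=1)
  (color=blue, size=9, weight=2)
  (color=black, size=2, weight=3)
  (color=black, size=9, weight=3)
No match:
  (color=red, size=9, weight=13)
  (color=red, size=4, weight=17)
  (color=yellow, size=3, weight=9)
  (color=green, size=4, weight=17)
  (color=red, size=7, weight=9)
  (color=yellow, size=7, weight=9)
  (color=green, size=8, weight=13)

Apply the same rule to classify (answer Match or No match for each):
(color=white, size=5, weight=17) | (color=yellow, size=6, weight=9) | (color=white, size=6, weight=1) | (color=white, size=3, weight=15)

The rule appears to be: weight ≤ 3.
(color=white, size=5, weight=17): weight = 17 — fails the rule, so No match. (color=yellow, size=6, weight=9): weight = 9 — fails the rule, so No match. (color=white, size=6, weight=1): weight = 1 — meets the rule, so Match. (color=white, size=3, weight=15): weight = 15 — fails the rule, so No match.

No match, No match, Match, No match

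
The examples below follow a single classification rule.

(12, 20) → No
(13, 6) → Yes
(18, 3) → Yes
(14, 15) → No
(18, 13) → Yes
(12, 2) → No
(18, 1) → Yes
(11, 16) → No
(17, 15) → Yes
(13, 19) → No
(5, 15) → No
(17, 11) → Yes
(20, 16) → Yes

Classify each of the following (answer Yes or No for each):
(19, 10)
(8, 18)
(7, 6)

Yes, No, No

Every 'Yes' example satisfies: first > second AND sum ≥ 19. None of the 'No' examples do.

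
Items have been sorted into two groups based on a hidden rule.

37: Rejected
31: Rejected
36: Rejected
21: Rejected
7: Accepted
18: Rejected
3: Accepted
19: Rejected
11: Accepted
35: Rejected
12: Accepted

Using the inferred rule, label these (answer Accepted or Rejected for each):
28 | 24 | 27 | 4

The distinguishing property — at most 12 — holds for all the 'Accepted' cases and none of the 'Rejected' cases.
28 — 28 > 12, hence Rejected. 24 — 24 > 12, hence Rejected. 27 — 27 > 12, hence Rejected. 4 — 4 ≤ 12, hence Accepted.

Rejected, Rejected, Rejected, Accepted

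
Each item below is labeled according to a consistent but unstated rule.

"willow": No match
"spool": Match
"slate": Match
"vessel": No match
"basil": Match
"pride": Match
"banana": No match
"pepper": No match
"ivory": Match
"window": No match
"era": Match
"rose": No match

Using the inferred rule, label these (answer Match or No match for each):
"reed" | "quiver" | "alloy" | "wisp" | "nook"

No match, No match, Match, No match, No match

Looking at the examples, the only property every 'Match' case has and every 'No match' case lacks is: odd length.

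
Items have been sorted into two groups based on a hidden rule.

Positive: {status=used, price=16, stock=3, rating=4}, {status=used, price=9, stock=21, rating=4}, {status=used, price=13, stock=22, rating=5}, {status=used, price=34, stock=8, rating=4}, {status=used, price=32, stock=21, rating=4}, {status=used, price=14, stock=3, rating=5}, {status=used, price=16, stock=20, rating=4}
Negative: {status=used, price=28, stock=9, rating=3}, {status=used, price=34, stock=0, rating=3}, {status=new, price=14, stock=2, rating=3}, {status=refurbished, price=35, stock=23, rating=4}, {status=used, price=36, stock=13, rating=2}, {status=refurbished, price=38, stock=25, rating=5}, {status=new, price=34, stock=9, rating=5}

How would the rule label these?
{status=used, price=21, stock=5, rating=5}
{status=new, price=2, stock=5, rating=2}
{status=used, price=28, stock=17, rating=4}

The common property of the 'Positive' items is: status is used AND rating ≥ 4. No 'Negative' item has it.
{status=used, price=21, stock=5, rating=5}: status is used, rating = 5, meets the rule → Positive. {status=new, price=2, stock=5, rating=2}: status is new, rating = 2, doesn't match → Negative. {status=used, price=28, stock=17, rating=4}: status is used, rating = 4, meets the rule → Positive.

Positive, Negative, Positive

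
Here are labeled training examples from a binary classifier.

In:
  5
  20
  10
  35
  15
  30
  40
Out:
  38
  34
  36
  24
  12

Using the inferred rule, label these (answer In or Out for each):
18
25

Checking candidate rules against both groups, what survives is: multiple of 5.
18: 18 = 5·3 + 3, does not pass → Out. 25: 25 = 5·5, checks out → In.

Out, In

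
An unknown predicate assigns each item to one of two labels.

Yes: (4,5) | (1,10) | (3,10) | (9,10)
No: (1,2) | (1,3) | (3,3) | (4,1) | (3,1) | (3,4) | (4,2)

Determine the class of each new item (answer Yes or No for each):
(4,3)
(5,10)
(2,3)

No, Yes, No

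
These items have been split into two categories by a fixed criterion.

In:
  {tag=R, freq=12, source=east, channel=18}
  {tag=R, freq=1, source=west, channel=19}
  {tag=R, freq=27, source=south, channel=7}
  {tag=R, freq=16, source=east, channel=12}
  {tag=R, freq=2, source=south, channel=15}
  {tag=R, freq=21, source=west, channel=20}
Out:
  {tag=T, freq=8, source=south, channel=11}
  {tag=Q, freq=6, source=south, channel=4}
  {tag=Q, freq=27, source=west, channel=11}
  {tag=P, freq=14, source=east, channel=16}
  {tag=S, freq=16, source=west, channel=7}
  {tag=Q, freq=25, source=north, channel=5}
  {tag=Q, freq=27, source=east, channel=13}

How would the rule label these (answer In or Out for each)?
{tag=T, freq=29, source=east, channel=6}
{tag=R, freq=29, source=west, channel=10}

Comparing the two groups points to one rule — tag is R.
{tag=T, freq=29, source=east, channel=6} — tag is T, hence Out. {tag=R, freq=29, source=west, channel=10} — tag is R, hence In.

Out, In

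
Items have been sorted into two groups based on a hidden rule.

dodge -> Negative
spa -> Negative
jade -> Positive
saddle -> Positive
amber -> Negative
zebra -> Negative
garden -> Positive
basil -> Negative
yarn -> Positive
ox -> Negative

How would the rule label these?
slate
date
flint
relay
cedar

Negative, Positive, Negative, Negative, Negative

'Positive' ⟺ even length AND contains 'a'.
slate — length 5, has 'a', hence Negative.
date — length 4, has 'a', hence Positive.
flint — length 5, no 'a', hence Negative.
relay — length 5, has 'a', hence Negative.
cedar — length 5, has 'a', hence Negative.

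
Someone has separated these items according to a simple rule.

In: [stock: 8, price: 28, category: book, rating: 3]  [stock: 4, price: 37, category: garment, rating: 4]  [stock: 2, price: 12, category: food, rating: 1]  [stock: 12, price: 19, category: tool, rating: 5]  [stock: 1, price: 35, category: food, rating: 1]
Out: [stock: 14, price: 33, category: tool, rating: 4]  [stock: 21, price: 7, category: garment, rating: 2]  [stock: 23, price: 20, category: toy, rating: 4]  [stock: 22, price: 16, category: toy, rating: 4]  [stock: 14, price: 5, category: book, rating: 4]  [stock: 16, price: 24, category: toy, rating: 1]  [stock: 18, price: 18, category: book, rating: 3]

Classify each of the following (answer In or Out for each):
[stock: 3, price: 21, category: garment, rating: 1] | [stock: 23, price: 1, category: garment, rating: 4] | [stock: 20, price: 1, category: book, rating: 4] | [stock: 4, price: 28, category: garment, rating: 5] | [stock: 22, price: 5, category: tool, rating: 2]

In, Out, Out, In, Out

Every 'In' example satisfies: stock ≤ 12. None of the 'Out' examples do.
[stock: 3, price: 21, category: garment, rating: 1]: stock = 3, passes → In.
[stock: 23, price: 1, category: garment, rating: 4]: stock = 23, does not fit → Out.
[stock: 20, price: 1, category: book, rating: 4]: stock = 20, does not fit → Out.
[stock: 4, price: 28, category: garment, rating: 5]: stock = 4, passes → In.
[stock: 22, price: 5, category: tool, rating: 2]: stock = 22, does not fit → Out.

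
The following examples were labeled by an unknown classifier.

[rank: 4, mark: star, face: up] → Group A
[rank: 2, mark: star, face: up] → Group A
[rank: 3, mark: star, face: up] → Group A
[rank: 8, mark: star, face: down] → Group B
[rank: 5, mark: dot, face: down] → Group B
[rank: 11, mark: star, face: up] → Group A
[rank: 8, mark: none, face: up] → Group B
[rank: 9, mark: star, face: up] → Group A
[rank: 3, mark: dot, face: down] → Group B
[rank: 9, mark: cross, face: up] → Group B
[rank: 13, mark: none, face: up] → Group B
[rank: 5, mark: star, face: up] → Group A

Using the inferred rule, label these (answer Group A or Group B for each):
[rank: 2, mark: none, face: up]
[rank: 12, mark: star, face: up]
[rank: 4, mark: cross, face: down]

Group B, Group A, Group B

The simplest hypothesis consistent with all the labels is: mark is star AND face is up.
[rank: 2, mark: none, face: up] → mark is none, face is up → Group B. [rank: 12, mark: star, face: up] → mark is star, face is up → Group A. [rank: 4, mark: cross, face: down] → mark is cross, face is down → Group B.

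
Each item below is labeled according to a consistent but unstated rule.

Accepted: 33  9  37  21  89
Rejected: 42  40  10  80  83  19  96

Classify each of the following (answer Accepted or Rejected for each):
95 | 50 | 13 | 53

'Accepted' ⟺ ≡ 1 (mod 4).
95 — 95 mod 4 = 3, hence Rejected.
50 — 50 mod 4 = 2, hence Rejected.
13 — 13 mod 4 = 1, hence Accepted.
53 — 53 mod 4 = 1, hence Accepted.

Rejected, Rejected, Accepted, Accepted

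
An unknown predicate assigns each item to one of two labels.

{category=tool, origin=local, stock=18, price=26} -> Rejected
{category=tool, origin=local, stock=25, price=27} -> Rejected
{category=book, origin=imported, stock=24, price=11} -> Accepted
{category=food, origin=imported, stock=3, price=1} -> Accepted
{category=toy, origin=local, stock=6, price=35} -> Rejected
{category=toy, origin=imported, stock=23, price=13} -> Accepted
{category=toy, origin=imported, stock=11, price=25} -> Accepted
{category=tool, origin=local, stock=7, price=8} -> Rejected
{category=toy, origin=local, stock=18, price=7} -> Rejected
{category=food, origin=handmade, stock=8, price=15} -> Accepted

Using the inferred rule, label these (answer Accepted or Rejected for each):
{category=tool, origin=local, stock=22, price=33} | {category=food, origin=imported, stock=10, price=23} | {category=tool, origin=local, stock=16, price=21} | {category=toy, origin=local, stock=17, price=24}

Looking at the examples, the only property every 'Accepted' case has and every 'Rejected' case lacks is: origin is not local.

Rejected, Accepted, Rejected, Rejected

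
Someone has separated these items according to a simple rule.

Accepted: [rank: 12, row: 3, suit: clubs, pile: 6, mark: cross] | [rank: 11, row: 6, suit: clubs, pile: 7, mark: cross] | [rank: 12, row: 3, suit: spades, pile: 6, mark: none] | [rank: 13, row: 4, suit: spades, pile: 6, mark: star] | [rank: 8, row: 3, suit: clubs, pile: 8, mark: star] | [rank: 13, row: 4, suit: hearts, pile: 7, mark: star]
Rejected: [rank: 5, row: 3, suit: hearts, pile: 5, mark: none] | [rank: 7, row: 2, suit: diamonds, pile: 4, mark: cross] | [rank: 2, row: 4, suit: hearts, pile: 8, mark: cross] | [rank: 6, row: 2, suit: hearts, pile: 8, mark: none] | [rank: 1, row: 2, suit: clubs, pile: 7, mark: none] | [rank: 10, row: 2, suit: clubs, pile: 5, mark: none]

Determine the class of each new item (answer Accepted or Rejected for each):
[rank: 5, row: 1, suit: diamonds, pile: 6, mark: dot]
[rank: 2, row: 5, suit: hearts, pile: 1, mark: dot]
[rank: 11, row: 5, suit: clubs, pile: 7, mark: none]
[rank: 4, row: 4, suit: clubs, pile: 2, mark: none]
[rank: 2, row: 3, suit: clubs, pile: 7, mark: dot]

'Accepted' ⟺ row ≥ 3 AND rank ≥ 6.
[rank: 5, row: 1, suit: diamonds, pile: 6, mark: dot] — row = 1, rank = 5, hence Rejected. [rank: 2, row: 5, suit: hearts, pile: 1, mark: dot] — row = 5, rank = 2, hence Rejected. [rank: 11, row: 5, suit: clubs, pile: 7, mark: none] — row = 5, rank = 11, hence Accepted. [rank: 4, row: 4, suit: clubs, pile: 2, mark: none] — row = 4, rank = 4, hence Rejected. [rank: 2, row: 3, suit: clubs, pile: 7, mark: dot] — row = 3, rank = 2, hence Rejected.

Rejected, Rejected, Accepted, Rejected, Rejected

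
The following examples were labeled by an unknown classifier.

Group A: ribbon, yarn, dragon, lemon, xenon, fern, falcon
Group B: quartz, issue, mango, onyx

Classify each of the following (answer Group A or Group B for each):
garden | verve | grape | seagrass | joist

Rule: ends with 'n'. This holds for each 'Group A' example and fails for each 'Group B' one.
garden — ends with 'n', hence Group A. verve — ends with 'e', hence Group B. grape — ends with 'e', hence Group B. seagrass — ends with 's', hence Group B. joist — ends with 't', hence Group B.

Group A, Group B, Group B, Group B, Group B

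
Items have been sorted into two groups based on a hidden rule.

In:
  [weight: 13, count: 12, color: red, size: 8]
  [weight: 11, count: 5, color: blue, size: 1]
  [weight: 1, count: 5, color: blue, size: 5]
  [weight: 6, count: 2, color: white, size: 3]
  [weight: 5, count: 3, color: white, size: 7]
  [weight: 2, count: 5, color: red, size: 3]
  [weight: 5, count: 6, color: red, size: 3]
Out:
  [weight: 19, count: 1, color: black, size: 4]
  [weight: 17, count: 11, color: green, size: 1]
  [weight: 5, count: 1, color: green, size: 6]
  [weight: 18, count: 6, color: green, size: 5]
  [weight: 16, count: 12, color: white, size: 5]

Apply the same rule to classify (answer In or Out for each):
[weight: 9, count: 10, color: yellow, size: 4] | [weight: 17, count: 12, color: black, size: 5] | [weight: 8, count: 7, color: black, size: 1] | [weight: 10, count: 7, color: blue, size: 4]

In, Out, In, In

One predicate separates the groups cleanly: count ≥ 2 AND weight ≤ 13.
[weight: 9, count: 10, color: yellow, size: 4]: count = 10, weight = 9, has this property → In.
[weight: 17, count: 12, color: black, size: 5]: count = 12, weight = 17, doesn't match → Out.
[weight: 8, count: 7, color: black, size: 1]: count = 7, weight = 8, has this property → In.
[weight: 10, count: 7, color: blue, size: 4]: count = 7, weight = 10, has this property → In.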